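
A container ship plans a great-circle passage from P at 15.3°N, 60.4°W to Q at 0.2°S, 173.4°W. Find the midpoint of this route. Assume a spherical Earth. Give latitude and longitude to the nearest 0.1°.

≈ 13.5°N, 118.5°W

Write both endpoints as unit vectors p₁, p₂ with components (cos φ cos λ, cos φ sin λ, sin φ).
The central angle between the endpoints is δ = arccos(p₁·p₂) ≈ 1.958 rad (112.2°).
Interpolate at f = 1/2 with slerp weights a = sin((1−f)δ)/sin δ ≈ 0.896, b = sin(fδ)/sin δ ≈ 0.896.
p = a·p₁ + b·p₂ ≈ (-0.463, -0.855, 0.233); φ = arcsin(p_z) ≈ 13.50°, λ = atan2(p_y, p_x) ≈ -118.46°.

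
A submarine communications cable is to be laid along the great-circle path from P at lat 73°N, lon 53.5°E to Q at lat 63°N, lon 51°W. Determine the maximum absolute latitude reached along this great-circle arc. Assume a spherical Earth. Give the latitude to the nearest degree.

The great circle lies in the plane with unit normal n̂ = (p₁ × p₂)/|p₁ × p₂|.
Here n̂_z ≈ -0.224; the vertex latitude is φ_max = arccos|n̂_z| ≈ 77.1°.
Check via Clairaut: cos φ_max = |cos φ₁| · sin C = cos(73.0°)·sin(50.0°) ≈ 0.224, again giving ≈ 77.1°.

≈ 77°N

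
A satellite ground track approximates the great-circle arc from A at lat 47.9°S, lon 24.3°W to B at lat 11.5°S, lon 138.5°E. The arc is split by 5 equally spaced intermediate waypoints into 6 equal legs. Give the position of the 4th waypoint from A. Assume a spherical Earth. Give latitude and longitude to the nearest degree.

≈ lat 50°S, lon 126°E

From cos δ = sin φ₁ sin φ₂ + cos φ₁ cos φ₂ cos Δλ, the central angle is δ ≈ 2.071 rad (118.7°).
Interpolate at f = 4/6 with slerp weights a = sin((1−f)δ)/sin δ ≈ 0.726, b = sin(fδ)/sin δ ≈ 1.119.
p = a·p₁ + b·p₂ ≈ (-0.378, 0.526, -0.762); φ = arcsin(p_z) ≈ -49.61°, λ = atan2(p_y, p_x) ≈ 125.67°.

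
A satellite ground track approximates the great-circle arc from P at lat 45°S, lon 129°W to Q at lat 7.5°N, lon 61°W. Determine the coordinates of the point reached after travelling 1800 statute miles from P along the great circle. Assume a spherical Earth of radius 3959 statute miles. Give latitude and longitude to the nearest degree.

From cos δ = sin φ₁ sin φ₂ + cos φ₁ cos φ₂ cos Δλ, the central angle is δ ≈ 1.400 rad (80.2°). The total great-circle distance is δ·R ≈ 1.400 × 3959 ≈ 5541 mi, so the target fraction is f = 1800/5541 ≈ 0.325.
Interpolate at f ≈ 0.325 with slerp weights a = sin((1−f)δ)/sin δ ≈ 0.823, b = sin(fδ)/sin δ ≈ 0.446.
p = a·p₁ + b·p₂ ≈ (-0.152, -0.838, -0.523); φ = arcsin(p_z) ≈ -31.56°, λ = atan2(p_y, p_x) ≈ -100.26°.

≈ lat 32°S, lon 100°W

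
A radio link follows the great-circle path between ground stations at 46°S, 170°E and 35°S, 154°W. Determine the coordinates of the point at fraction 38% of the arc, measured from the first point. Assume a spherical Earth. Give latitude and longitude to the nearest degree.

Write both endpoints as unit vectors p₁, p₂ with components (cos φ cos λ, cos φ sin λ, sin φ).
The central angle between the endpoints is δ = arccos(p₁·p₂) ≈ 0.510 rad (29.2°).
Interpolate at f = 0.38 with slerp weights a = sin((1−f)δ)/sin δ ≈ 0.637, b = sin(fδ)/sin δ ≈ 0.394.
p = a·p₁ + b·p₂ ≈ (-0.726, -0.065, -0.684); φ = arcsin(p_z) ≈ -43.19°, λ = atan2(p_y, p_x) ≈ -174.90°.

≈ 43°S, 175°W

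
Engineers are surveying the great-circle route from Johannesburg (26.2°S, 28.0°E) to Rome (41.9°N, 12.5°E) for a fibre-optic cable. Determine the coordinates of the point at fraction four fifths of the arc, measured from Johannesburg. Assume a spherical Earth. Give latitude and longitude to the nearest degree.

The haversine formula gives a central angle δ ≈ 1.215 rad (69.6°) between the endpoints.
Interpolate at f = 4/5 with slerp weights a = sin((1−f)δ)/sin δ ≈ 0.257, b = sin(fδ)/sin δ ≈ 0.881.
p = a·p₁ + b·p₂ ≈ (0.844, 0.250, 0.475); φ = arcsin(p_z) ≈ 28.37°, λ = atan2(p_y, p_x) ≈ 16.51°.

≈ 28°N, 17°E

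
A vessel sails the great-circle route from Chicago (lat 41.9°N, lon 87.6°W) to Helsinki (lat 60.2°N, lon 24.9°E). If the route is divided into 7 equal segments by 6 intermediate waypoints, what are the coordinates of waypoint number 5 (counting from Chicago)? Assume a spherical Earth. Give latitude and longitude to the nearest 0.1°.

Convert each endpoint to a unit vector on the sphere (x = cos φ cos λ, y = cos φ sin λ, z = sin φ).
The central angle between the endpoints is δ = arccos(p₁·p₂) ≈ 1.117 rad (64.0°).
Interpolate at f = 5/7 with slerp weights a = sin((1−f)δ)/sin δ ≈ 0.349, b = sin(fδ)/sin δ ≈ 0.797.
p = a·p₁ + b·p₂ ≈ (0.370, -0.093, 0.924); φ = arcsin(p_z) ≈ 67.58°, λ = atan2(p_y, p_x) ≈ -14.11°.

≈ lat 67.6°N, lon 14.1°W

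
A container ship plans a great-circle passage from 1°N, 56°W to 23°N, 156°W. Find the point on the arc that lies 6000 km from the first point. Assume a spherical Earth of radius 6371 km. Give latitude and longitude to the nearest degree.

The haversine formula gives a central angle δ ≈ 1.724 rad (98.8°) between the endpoints. The total great-circle distance is δ·R ≈ 1.724 × 6371 ≈ 10986 km, so the target fraction is f = 6000/10986 ≈ 0.546.
Interpolate at f ≈ 0.546 with slerp weights a = sin((1−f)δ)/sin δ ≈ 0.714, b = sin(fδ)/sin δ ≈ 0.818.
p = a·p₁ + b·p₂ ≈ (-0.289, -0.898, 0.332); φ = arcsin(p_z) ≈ 19.40°, λ = atan2(p_y, p_x) ≈ -107.85°.

≈ 19°N, 108°W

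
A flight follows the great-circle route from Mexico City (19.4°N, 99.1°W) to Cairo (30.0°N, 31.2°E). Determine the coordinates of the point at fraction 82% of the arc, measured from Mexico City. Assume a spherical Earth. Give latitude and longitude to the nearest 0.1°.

≈ (41.2°N, 10.6°E)

From cos δ = sin φ₁ sin φ₂ + cos φ₁ cos φ₂ cos Δλ, the central angle is δ ≈ 1.941 rad (111.2°).
Interpolate at f = 0.82 with slerp weights a = sin((1−f)δ)/sin δ ≈ 0.367, b = sin(fδ)/sin δ ≈ 1.073.
p = a·p₁ + b·p₂ ≈ (0.740, 0.139, 0.658); φ = arcsin(p_z) ≈ 41.17°, λ = atan2(p_y, p_x) ≈ 10.65°.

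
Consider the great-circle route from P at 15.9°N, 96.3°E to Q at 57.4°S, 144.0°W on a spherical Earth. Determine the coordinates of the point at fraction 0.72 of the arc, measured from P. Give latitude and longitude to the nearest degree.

≈ 52°S, 157°E

Write both endpoints as unit vectors p₁, p₂ with components (cos φ cos λ, cos φ sin λ, sin φ).
The central angle between the endpoints is δ = arccos(p₁·p₂) ≈ 2.080 rad (119.2°).
Interpolate at f = 0.72 with slerp weights a = sin((1−f)δ)/sin δ ≈ 0.630, b = sin(fδ)/sin δ ≈ 1.142.
p = a·p₁ + b·p₂ ≈ (-0.564, 0.240, -0.790); φ = arcsin(p_z) ≈ -52.16°, λ = atan2(p_y, p_x) ≈ 156.92°.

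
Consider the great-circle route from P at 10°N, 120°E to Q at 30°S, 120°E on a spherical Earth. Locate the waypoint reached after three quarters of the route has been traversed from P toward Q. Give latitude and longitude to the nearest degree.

≈ 20°S, 120°E

Write both endpoints as unit vectors p₁, p₂ with components (cos φ cos λ, cos φ sin λ, sin φ).
The central angle between the endpoints is δ = arccos(p₁·p₂) ≈ 0.698 rad (40.0°).
Interpolate at f = 3/4 with slerp weights a = sin((1−f)δ)/sin δ ≈ 0.270, b = sin(fδ)/sin δ ≈ 0.778.
p = a·p₁ + b·p₂ ≈ (-0.470, 0.814, -0.342); φ = arcsin(p_z) ≈ -20.00°, λ = atan2(p_y, p_x) ≈ 120.00°.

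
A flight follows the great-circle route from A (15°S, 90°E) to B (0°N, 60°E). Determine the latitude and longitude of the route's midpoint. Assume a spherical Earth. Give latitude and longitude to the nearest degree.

≈ (8°S, 75°E)

From cos δ = sin φ₁ sin φ₂ + cos φ₁ cos φ₂ cos Δλ, the central angle is δ ≈ 0.580 rad (33.2°).
Interpolate at f = 1/2 with slerp weights a = sin((1−f)δ)/sin δ ≈ 0.522, b = sin(fδ)/sin δ ≈ 0.522.
p = a·p₁ + b·p₂ ≈ (0.261, 0.956, -0.135); φ = arcsin(p_z) ≈ -7.76°, λ = atan2(p_y, p_x) ≈ 74.73°.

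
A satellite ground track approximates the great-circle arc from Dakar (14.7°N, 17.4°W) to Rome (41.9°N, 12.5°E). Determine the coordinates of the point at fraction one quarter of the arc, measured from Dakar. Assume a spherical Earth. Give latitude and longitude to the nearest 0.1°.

Convert each endpoint to a unit vector on the sphere (x = cos φ cos λ, y = cos φ sin λ, z = sin φ).
The central angle between the endpoints is δ = arccos(p₁·p₂) ≈ 0.654 rad (37.5°).
Interpolate at f = 1/4 with slerp weights a = sin((1−f)δ)/sin δ ≈ 0.774, b = sin(fδ)/sin δ ≈ 0.268.
p = a·p₁ + b·p₂ ≈ (0.909, -0.181, 0.375); φ = arcsin(p_z) ≈ 22.04°, λ = atan2(p_y, p_x) ≈ -11.25°.

≈ 22.0°N, 11.3°W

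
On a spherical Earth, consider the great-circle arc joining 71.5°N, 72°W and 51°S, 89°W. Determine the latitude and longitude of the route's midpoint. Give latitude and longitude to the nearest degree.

≈ 10°N, 83°W

Write both endpoints as unit vectors p₁, p₂ with components (cos φ cos λ, cos φ sin λ, sin φ).
The central angle between the endpoints is δ = arccos(p₁·p₂) ≈ 2.148 rad (123.1°).
Interpolate at f = 1/2 with slerp weights a = sin((1−f)δ)/sin δ ≈ 1.049, b = sin(fδ)/sin δ ≈ 1.049.
p = a·p₁ + b·p₂ ≈ (0.114, -0.977, 0.180); φ = arcsin(p_z) ≈ 10.35°, λ = atan2(p_y, p_x) ≈ -83.32°.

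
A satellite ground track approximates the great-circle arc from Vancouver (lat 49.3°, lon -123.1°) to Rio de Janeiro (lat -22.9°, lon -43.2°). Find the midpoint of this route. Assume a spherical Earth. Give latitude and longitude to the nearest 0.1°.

Convert each endpoint to a unit vector on the sphere (x = cos φ cos λ, y = cos φ sin λ, z = sin φ).
The central angle between the endpoints is δ = arccos(p₁·p₂) ≈ 1.762 rad (100.9°).
Interpolate at f = 1/2 with slerp weights a = sin((1−f)δ)/sin δ ≈ 0.786, b = sin(fδ)/sin δ ≈ 0.786.
p = a·p₁ + b·p₂ ≈ (0.248, -0.924, 0.290); φ = arcsin(p_z) ≈ 16.85°, λ = atan2(p_y, p_x) ≈ -75.00°.

≈ lat 16.8°, lon -75.0°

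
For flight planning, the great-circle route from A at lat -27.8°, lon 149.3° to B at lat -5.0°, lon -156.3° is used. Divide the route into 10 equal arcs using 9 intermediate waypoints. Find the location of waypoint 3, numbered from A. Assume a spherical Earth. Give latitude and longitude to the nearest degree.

≈ lat -23°, lon 167°

Write both endpoints as unit vectors p₁, p₂ with components (cos φ cos λ, cos φ sin λ, sin φ).
The central angle between the endpoints is δ = arccos(p₁·p₂) ≈ 0.984 rad (56.4°).
Interpolate at f = 3/10 with slerp weights a = sin((1−f)δ)/sin δ ≈ 0.763, b = sin(fδ)/sin δ ≈ 0.349.
p = a·p₁ + b·p₂ ≈ (-0.899, 0.205, -0.386); φ = arcsin(p_z) ≈ -22.73°, λ = atan2(p_y, p_x) ≈ 167.17°.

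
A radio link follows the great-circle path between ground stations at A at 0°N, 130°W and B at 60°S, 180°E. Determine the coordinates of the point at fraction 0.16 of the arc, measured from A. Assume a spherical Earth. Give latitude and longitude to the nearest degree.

Write both endpoints as unit vectors p₁, p₂ with components (cos φ cos λ, cos φ sin λ, sin φ).
The central angle between the endpoints is δ = arccos(p₁·p₂) ≈ 1.244 rad (71.3°).
Interpolate at f = 0.16 with slerp weights a = sin((1−f)δ)/sin δ ≈ 0.913, b = sin(fδ)/sin δ ≈ 0.209.
p = a·p₁ + b·p₂ ≈ (-0.691, -0.700, -0.181); φ = arcsin(p_z) ≈ -10.41°, λ = atan2(p_y, p_x) ≈ -134.66°.

≈ 10°S, 135°W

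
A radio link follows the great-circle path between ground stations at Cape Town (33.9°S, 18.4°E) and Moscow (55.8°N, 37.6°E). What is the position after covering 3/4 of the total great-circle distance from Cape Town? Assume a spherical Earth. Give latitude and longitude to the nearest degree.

≈ (34°N, 30°E)

Write both endpoints as unit vectors p₁, p₂ with components (cos φ cos λ, cos φ sin λ, sin φ).
The central angle between the endpoints is δ = arccos(p₁·p₂) ≈ 1.592 rad (91.2°).
Interpolate at f = 3/4 with slerp weights a = sin((1−f)δ)/sin δ ≈ 0.388, b = sin(fδ)/sin δ ≈ 0.930.
p = a·p₁ + b·p₂ ≈ (0.719, 0.420, 0.553); φ = arcsin(p_z) ≈ 33.57°, λ = atan2(p_y, p_x) ≈ 30.31°.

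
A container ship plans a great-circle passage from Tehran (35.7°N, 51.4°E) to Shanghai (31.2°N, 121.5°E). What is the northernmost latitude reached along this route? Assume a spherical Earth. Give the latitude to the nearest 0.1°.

≈ 39.2°N

The great circle lies in the plane with unit normal n̂ = (p₁ × p₂)/|p₁ × p₂|.
Here n̂_z ≈ +0.775; the vertex latitude is φ_max = arccos|n̂_z| ≈ 39.2°.
Check via Clairaut: cos φ_max = |cos φ₁| · sin C = cos(35.7°)·sin(72.7°) ≈ 0.775, again giving ≈ 39.2°.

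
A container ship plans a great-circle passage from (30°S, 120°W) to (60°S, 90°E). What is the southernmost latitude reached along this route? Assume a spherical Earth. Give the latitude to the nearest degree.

≈ 77°S

The great circle lies in the plane with unit normal n̂ = (p₁ × p₂)/|p₁ × p₂|.
Here n̂_z ≈ -0.217; the vertex latitude is φ_max = arccos|n̂_z| ≈ 77.5°.
Check via Clairaut: cos φ_max = |cos φ₁| · sin C = cos(30.0°)·sin(165.5°) ≈ 0.217, again giving ≈ 77.5°.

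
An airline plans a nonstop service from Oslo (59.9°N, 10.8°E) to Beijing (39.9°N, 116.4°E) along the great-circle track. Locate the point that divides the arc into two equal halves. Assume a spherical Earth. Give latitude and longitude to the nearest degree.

Write both endpoints as unit vectors p₁, p₂ with components (cos φ cos λ, cos φ sin λ, sin φ).
The central angle between the endpoints is δ = arccos(p₁·p₂) ≈ 1.102 rad (63.2°).
Interpolate at f = 1/2 with slerp weights a = sin((1−f)δ)/sin δ ≈ 0.587, b = sin(fδ)/sin δ ≈ 0.587.
p = a·p₁ + b·p₂ ≈ (0.089, 0.458, 0.884); φ = arcsin(p_z) ≈ 62.16°, λ = atan2(p_y, p_x) ≈ 79.02°.

≈ (62°N, 79°E)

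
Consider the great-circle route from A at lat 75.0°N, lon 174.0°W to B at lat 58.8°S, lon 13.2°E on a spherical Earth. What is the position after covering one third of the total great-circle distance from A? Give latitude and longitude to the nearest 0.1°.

≈ lat 50.0°N, lon 22.9°E

Write both endpoints as unit vectors p₁, p₂ with components (cos φ cos λ, cos φ sin λ, sin φ).
The central angle between the endpoints is δ = arccos(p₁·p₂) ≈ 2.855 rad (163.6°).
Interpolate at f = 1/3 with slerp weights a = sin((1−f)δ)/sin δ ≈ 3.345, b = sin(fδ)/sin δ ≈ 2.882.
p = a·p₁ + b·p₂ ≈ (0.592, 0.250, 0.766); φ = arcsin(p_z) ≈ 49.97°, λ = atan2(p_y, p_x) ≈ 22.91°.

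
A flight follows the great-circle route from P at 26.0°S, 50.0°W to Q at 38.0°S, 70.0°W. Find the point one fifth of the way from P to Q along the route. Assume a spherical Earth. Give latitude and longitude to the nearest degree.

≈ 29°S, 54°W

Convert each endpoint to a unit vector on the sphere (x = cos φ cos λ, y = cos φ sin λ, z = sin φ).
The central angle between the endpoints is δ = arccos(p₁·p₂) ≈ 0.361 rad (20.7°).
Interpolate at f = 1/5 with slerp weights a = sin((1−f)δ)/sin δ ≈ 0.806, b = sin(fδ)/sin δ ≈ 0.204.
p = a·p₁ + b·p₂ ≈ (0.521, -0.706, -0.479); φ = arcsin(p_z) ≈ -28.63°, λ = atan2(p_y, p_x) ≈ -53.60°.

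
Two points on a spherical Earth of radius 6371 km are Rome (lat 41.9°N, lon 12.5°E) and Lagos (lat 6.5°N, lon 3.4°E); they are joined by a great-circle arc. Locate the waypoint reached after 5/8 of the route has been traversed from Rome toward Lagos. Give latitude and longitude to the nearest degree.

Convert each endpoint to a unit vector on the sphere (x = cos φ cos λ, y = cos φ sin λ, z = sin φ).
The central angle between the endpoints is δ = arccos(p₁·p₂) ≈ 0.634 rad (36.3°).
Interpolate at f = 5/8 with slerp weights a = sin((1−f)δ)/sin δ ≈ 0.398, b = sin(fδ)/sin δ ≈ 0.652.
p = a·p₁ + b·p₂ ≈ (0.935, 0.102, 0.339); φ = arcsin(p_z) ≈ 19.83°, λ = atan2(p_y, p_x) ≈ 6.25°.

≈ lat 20°N, lon 6°E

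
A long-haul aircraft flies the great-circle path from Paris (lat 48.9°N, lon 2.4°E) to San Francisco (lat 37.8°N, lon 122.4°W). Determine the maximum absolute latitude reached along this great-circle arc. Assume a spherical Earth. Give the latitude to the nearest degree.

The great circle lies in the plane with unit normal n̂ = (p₁ × p₂)/|p₁ × p₂|.
Here n̂_z ≈ -0.432; the vertex latitude is φ_max = arccos|n̂_z| ≈ 64.4°.
Check via Clairaut: cos φ_max = |cos φ₁| · sin C = cos(48.9°)·sin(41.1°) ≈ 0.432, again giving ≈ 64.4°.

≈ 64°N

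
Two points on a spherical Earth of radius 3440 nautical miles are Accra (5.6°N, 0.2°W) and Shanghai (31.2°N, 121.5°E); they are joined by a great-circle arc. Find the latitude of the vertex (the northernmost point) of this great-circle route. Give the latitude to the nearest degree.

≈ 38°N

The great circle lies in the plane with unit normal n̂ = (p₁ × p₂)/|p₁ × p₂|.
Here n̂_z ≈ +0.789; the vertex latitude is φ_max = arccos|n̂_z| ≈ 37.9°.
Check via Clairaut: cos φ_max = |cos φ₁| · sin C = cos(5.6°)·sin(52.5°) ≈ 0.789, again giving ≈ 37.9°.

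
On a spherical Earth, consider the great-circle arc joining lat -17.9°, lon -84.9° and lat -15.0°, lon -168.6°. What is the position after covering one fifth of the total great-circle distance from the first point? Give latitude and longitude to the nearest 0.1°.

Convert each endpoint to a unit vector on the sphere (x = cos φ cos λ, y = cos φ sin λ, z = sin φ).
The central angle between the endpoints is δ = arccos(p₁·p₂) ≈ 1.389 rad (79.6°).
Interpolate at f = 1/5 with slerp weights a = sin((1−f)δ)/sin δ ≈ 0.911, b = sin(fδ)/sin δ ≈ 0.279.
p = a·p₁ + b·p₂ ≈ (-0.187, -0.917, -0.352); φ = arcsin(p_z) ≈ -20.63°, λ = atan2(p_y, p_x) ≈ -101.52°.

≈ lat -20.6°, lon -101.5°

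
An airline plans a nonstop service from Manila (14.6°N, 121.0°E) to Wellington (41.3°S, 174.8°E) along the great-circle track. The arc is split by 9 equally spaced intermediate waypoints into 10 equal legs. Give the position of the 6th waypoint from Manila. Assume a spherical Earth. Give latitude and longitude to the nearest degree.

Write both endpoints as unit vectors p₁, p₂ with components (cos φ cos λ, cos φ sin λ, sin φ).
The central angle between the endpoints is δ = arccos(p₁·p₂) ≈ 1.305 rad (74.8°).
Interpolate at f = 6/10 with slerp weights a = sin((1−f)δ)/sin δ ≈ 0.517, b = sin(fδ)/sin δ ≈ 0.731.
p = a·p₁ + b·p₂ ≈ (-0.804, 0.478, -0.352); φ = arcsin(p_z) ≈ -20.62°, λ = atan2(p_y, p_x) ≈ 149.26°.

≈ (21°S, 149°E)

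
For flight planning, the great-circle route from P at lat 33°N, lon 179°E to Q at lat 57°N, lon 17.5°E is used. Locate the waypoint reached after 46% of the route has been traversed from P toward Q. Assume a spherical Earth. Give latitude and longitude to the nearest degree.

≈ lat 72°N, lon 157°E

The haversine formula gives a central angle δ ≈ 1.547 rad (88.6°) between the endpoints.
Interpolate at f = 0.46 with slerp weights a = sin((1−f)δ)/sin δ ≈ 0.742, b = sin(fδ)/sin δ ≈ 0.653.
p = a·p₁ + b·p₂ ≈ (-0.283, 0.118, 0.952); φ = arcsin(p_z) ≈ 72.16°, λ = atan2(p_y, p_x) ≈ 157.37°.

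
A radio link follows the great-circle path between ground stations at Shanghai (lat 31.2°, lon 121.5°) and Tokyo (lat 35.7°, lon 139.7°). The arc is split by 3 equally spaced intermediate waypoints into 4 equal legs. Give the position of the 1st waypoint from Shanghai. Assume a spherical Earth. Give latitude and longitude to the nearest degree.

≈ lat 33°, lon 126°

The haversine formula gives a central angle δ ≈ 0.276 rad (15.8°) between the endpoints.
Interpolate at f = 1/4 with slerp weights a = sin((1−f)δ)/sin δ ≈ 0.754, b = sin(fδ)/sin δ ≈ 0.253.
p = a·p₁ + b·p₂ ≈ (-0.494, 0.683, 0.538); φ = arcsin(p_z) ≈ 32.57°, λ = atan2(p_y, p_x) ≈ 125.87°.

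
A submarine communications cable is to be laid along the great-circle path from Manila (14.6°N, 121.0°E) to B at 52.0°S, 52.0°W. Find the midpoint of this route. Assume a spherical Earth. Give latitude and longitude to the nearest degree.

The haversine formula gives a central angle δ ≈ 2.482 rad (142.2°) between the endpoints.
Interpolate at f = 1/2 with slerp weights a = sin((1−f)δ)/sin δ ≈ 1.543, b = sin(fδ)/sin δ ≈ 1.543.
p = a·p₁ + b·p₂ ≈ (-0.184, 0.531, -0.827); φ = arcsin(p_z) ≈ -55.78°, λ = atan2(p_y, p_x) ≈ 109.12°.

≈ 56°S, 109°E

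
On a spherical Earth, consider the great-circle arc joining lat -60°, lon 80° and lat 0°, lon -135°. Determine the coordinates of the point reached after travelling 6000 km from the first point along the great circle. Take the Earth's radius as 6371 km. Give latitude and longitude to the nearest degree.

≈ lat -55°, lon -164°

Convert each endpoint to a unit vector on the sphere (x = cos φ cos λ, y = cos φ sin λ, z = sin φ).
The central angle between the endpoints is δ = arccos(p₁·p₂) ≈ 1.993 rad (114.2°). The total great-circle distance is δ·R ≈ 1.993 × 6371 ≈ 12696 km, so the target fraction is f = 6000/12696 ≈ 0.473.
Interpolate at f ≈ 0.473 with slerp weights a = sin((1−f)δ)/sin δ ≈ 0.951, b = sin(fδ)/sin δ ≈ 0.886.
p = a·p₁ + b·p₂ ≈ (-0.544, -0.158, -0.824); φ = arcsin(p_z) ≈ -55.48°, λ = atan2(p_y, p_x) ≈ -163.78°.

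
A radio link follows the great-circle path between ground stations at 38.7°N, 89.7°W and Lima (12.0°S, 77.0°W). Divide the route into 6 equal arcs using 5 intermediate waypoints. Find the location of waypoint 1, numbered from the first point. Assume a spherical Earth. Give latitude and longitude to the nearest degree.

≈ 30°N, 87°W

From cos δ = sin φ₁ sin φ₂ + cos φ₁ cos φ₂ cos Δλ, the central angle is δ ≈ 0.909 rad (52.1°).
Interpolate at f = 1/6 with slerp weights a = sin((1−f)δ)/sin δ ≈ 0.871, b = sin(fδ)/sin δ ≈ 0.191.
p = a·p₁ + b·p₂ ≈ (0.046, -0.862, 0.505); φ = arcsin(p_z) ≈ 30.32°, λ = atan2(p_y, p_x) ≈ -86.97°.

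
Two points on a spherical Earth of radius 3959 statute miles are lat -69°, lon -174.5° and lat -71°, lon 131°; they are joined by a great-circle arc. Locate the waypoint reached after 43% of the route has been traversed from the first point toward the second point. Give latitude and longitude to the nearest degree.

≈ lat -72°, lon 164°

Write both endpoints as unit vectors p₁, p₂ with components (cos φ cos λ, cos φ sin λ, sin φ).
The central angle between the endpoints is δ = arccos(p₁·p₂) ≈ 0.316 rad (18.1°).
Interpolate at f = 0.43 with slerp weights a = sin((1−f)δ)/sin δ ≈ 0.576, b = sin(fδ)/sin δ ≈ 0.436.
p = a·p₁ + b·p₂ ≈ (-0.299, 0.087, -0.950); φ = arcsin(p_z) ≈ -71.87°, λ = atan2(p_y, p_x) ≈ 163.71°.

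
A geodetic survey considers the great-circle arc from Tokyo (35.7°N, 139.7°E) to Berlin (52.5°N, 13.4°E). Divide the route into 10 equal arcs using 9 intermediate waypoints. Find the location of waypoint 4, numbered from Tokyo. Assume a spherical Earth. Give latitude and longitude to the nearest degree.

≈ 60°N, 107°E

Convert each endpoint to a unit vector on the sphere (x = cos φ cos λ, y = cos φ sin λ, z = sin φ).
The central angle between the endpoints is δ = arccos(p₁·p₂) ≈ 1.400 rad (80.2°).
Interpolate at f = 4/10 with slerp weights a = sin((1−f)δ)/sin δ ≈ 0.756, b = sin(fδ)/sin δ ≈ 0.539.
p = a·p₁ + b·p₂ ≈ (-0.149, 0.473, 0.868); φ = arcsin(p_z) ≈ 60.28°, λ = atan2(p_y, p_x) ≈ 107.47°.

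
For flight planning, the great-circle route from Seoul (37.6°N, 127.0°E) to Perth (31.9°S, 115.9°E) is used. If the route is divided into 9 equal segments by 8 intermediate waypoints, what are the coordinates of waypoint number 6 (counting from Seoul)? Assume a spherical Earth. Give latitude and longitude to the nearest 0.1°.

Write both endpoints as unit vectors p₁, p₂ with components (cos φ cos λ, cos φ sin λ, sin φ).
The central angle between the endpoints is δ = arccos(p₁·p₂) ≈ 1.226 rad (70.3°).
Interpolate at f = 6/9 with slerp weights a = sin((1−f)δ)/sin δ ≈ 0.422, b = sin(fδ)/sin δ ≈ 0.775.
p = a·p₁ + b·p₂ ≈ (-0.489, 0.859, -0.152); φ = arcsin(p_z) ≈ -8.74°, λ = atan2(p_y, p_x) ≈ 119.64°.

≈ 8.7°S, 119.6°E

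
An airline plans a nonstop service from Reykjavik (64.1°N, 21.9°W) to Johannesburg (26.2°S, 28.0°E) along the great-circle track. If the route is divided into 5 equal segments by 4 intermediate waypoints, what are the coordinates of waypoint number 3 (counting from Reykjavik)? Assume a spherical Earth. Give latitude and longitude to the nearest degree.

≈ 11°N, 15°E

Convert each endpoint to a unit vector on the sphere (x = cos φ cos λ, y = cos φ sin λ, z = sin φ).
The central angle between the endpoints is δ = arccos(p₁·p₂) ≈ 1.716 rad (98.3°).
Interpolate at f = 3/5 with slerp weights a = sin((1−f)δ)/sin δ ≈ 0.641, b = sin(fδ)/sin δ ≈ 0.866.
p = a·p₁ + b·p₂ ≈ (0.946, 0.261, 0.194); φ = arcsin(p_z) ≈ 11.17°, λ = atan2(p_y, p_x) ≈ 15.40°.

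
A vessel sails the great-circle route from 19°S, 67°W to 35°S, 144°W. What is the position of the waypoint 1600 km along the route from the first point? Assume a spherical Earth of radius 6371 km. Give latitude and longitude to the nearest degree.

From cos δ = sin φ₁ sin φ₂ + cos φ₁ cos φ₂ cos Δλ, the central angle is δ ≈ 1.201 rad (68.8°). The total great-circle distance is δ·R ≈ 1.201 × 6371 ≈ 7655 km, so the target fraction is f = 1600/7655 ≈ 0.209.
Interpolate at f ≈ 0.209 with slerp weights a = sin((1−f)δ)/sin δ ≈ 0.872, b = sin(fδ)/sin δ ≈ 0.266.
p = a·p₁ + b·p₂ ≈ (0.146, -0.888, -0.437); φ = arcsin(p_z) ≈ -25.91°, λ = atan2(p_y, p_x) ≈ -80.68°.

≈ 26°S, 81°W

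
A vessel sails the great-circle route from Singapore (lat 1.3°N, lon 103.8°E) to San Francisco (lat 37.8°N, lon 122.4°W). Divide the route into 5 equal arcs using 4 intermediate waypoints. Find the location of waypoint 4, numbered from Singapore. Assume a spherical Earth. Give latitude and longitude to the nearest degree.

≈ lat 47°N, lon 153°W

Write both endpoints as unit vectors p₁, p₂ with components (cos φ cos λ, cos φ sin λ, sin φ).
The central angle between the endpoints is δ = arccos(p₁·p₂) ≈ 2.133 rad (122.2°).
Interpolate at f = 4/5 with slerp weights a = sin((1−f)δ)/sin δ ≈ 0.489, b = sin(fδ)/sin δ ≈ 1.171.
p = a·p₁ + b·p₂ ≈ (-0.612, -0.306, 0.729); φ = arcsin(p_z) ≈ 46.78°, λ = atan2(p_y, p_x) ≈ -153.41°.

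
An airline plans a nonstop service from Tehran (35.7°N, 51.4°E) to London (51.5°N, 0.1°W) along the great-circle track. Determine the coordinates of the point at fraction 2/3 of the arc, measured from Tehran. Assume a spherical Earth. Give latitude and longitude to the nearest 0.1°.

≈ 49.0°N, 20.2°E

Convert each endpoint to a unit vector on the sphere (x = cos φ cos λ, y = cos φ sin λ, z = sin φ).
The central angle between the endpoints is δ = arccos(p₁·p₂) ≈ 0.690 rad (39.5°).
Interpolate at f = 2/3 with slerp weights a = sin((1−f)δ)/sin δ ≈ 0.358, b = sin(fδ)/sin δ ≈ 0.697.
p = a·p₁ + b·p₂ ≈ (0.616, 0.227, 0.755); φ = arcsin(p_z) ≈ 49.01°, λ = atan2(p_y, p_x) ≈ 20.20°.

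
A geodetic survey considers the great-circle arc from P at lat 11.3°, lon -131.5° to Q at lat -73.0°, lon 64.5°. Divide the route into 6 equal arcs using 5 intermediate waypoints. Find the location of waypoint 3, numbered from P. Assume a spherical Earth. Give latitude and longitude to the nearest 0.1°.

≈ lat -47.2°, lon -138.1°

From cos δ = sin φ₁ sin φ₂ + cos φ₁ cos φ₂ cos Δλ, the central angle is δ ≈ 2.052 rad (117.6°).
Interpolate at f = 3/6 with slerp weights a = sin((1−f)δ)/sin δ ≈ 0.965, b = sin(fδ)/sin δ ≈ 0.965.
p = a·p₁ + b·p₂ ≈ (-0.506, -0.454, -0.734); φ = arcsin(p_z) ≈ -47.20°, λ = atan2(p_y, p_x) ≈ -138.07°.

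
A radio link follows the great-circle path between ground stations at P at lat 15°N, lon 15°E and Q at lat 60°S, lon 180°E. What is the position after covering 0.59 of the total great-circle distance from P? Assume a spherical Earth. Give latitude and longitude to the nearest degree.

≈ lat 62°S, lon 37°E

The haversine formula gives a central angle δ ≈ 2.333 rad (133.7°) between the endpoints.
Interpolate at f = 0.59 with slerp weights a = sin((1−f)δ)/sin δ ≈ 1.130, b = sin(fδ)/sin δ ≈ 1.357.
p = a·p₁ + b·p₂ ≈ (0.376, 0.283, -0.883); φ = arcsin(p_z) ≈ -61.95°, λ = atan2(p_y, p_x) ≈ 36.92°.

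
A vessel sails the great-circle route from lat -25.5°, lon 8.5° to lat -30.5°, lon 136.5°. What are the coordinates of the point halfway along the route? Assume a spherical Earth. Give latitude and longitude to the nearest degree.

Write both endpoints as unit vectors p₁, p₂ with components (cos φ cos λ, cos φ sin λ, sin φ).
The central angle between the endpoints is δ = arccos(p₁·p₂) ≈ 1.834 rad (105.1°).
Interpolate at f = 1/2 with slerp weights a = sin((1−f)δ)/sin δ ≈ 0.822, b = sin(fδ)/sin δ ≈ 0.822.
p = a·p₁ + b·p₂ ≈ (0.220, 0.597, -0.771); φ = arcsin(p_z) ≈ -50.46°, λ = atan2(p_y, p_x) ≈ 69.77°.

≈ lat -50°, lon 70°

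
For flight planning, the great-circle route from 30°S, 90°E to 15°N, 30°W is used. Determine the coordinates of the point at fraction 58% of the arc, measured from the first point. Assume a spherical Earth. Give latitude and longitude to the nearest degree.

Convert each endpoint to a unit vector on the sphere (x = cos φ cos λ, y = cos φ sin λ, z = sin φ).
The central angle between the endpoints is δ = arccos(p₁·p₂) ≈ 2.150 rad (123.2°).
Interpolate at f = 0.58 with slerp weights a = sin((1−f)δ)/sin δ ≈ 0.939, b = sin(fδ)/sin δ ≈ 1.133.
p = a·p₁ + b·p₂ ≈ (0.948, 0.266, -0.176); φ = arcsin(p_z) ≈ -10.14°, λ = atan2(p_y, p_x) ≈ 15.65°.

≈ 10°S, 16°E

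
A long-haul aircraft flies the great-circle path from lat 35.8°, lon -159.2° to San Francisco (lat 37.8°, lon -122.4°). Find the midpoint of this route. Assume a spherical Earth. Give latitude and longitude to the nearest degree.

≈ lat 38°, lon -141°

Convert each endpoint to a unit vector on the sphere (x = cos φ cos λ, y = cos φ sin λ, z = sin φ).
The central angle between the endpoints is δ = arccos(p₁·p₂) ≈ 0.512 rad (29.3°).
Interpolate at f = 1/2 with slerp weights a = sin((1−f)δ)/sin δ ≈ 0.517, b = sin(fδ)/sin δ ≈ 0.517.
p = a·p₁ + b·p₂ ≈ (-0.611, -0.494, 0.619); φ = arcsin(p_z) ≈ 38.25°, λ = atan2(p_y, p_x) ≈ -141.05°.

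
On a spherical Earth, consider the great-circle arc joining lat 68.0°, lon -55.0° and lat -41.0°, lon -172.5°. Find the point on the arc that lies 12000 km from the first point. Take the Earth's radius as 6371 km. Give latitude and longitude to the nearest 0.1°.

From cos δ = sin φ₁ sin φ₂ + cos φ₁ cos φ₂ cos Δλ, the central angle is δ ≈ 2.402 rad (137.6°). The total great-circle distance is δ·R ≈ 2.402 × 6371 ≈ 15304 km, so the target fraction is f = 12000/15304 ≈ 0.784.
Interpolate at f ≈ 0.784 with slerp weights a = sin((1−f)δ)/sin δ ≈ 0.736, b = sin(fδ)/sin δ ≈ 1.412.
p = a·p₁ + b·p₂ ≈ (-0.898, -0.365, -0.244); φ = arcsin(p_z) ≈ -14.14°, λ = atan2(p_y, p_x) ≈ -157.90°.

≈ lat -14.1°, lon -157.9°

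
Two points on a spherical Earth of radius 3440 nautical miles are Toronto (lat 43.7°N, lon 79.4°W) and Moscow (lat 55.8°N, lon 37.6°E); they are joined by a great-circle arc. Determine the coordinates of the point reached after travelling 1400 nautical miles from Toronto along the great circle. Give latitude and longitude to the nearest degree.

≈ lat 61°N, lon 53°W

The haversine formula gives a central angle δ ≈ 1.173 rad (67.2°) between the endpoints. The total great-circle distance is δ·R ≈ 1.173 × 3440 ≈ 4037 nmi, so the target fraction is f = 1400/4037 ≈ 0.347.
Interpolate at f ≈ 0.347 with slerp weights a = sin((1−f)δ)/sin δ ≈ 0.752, b = sin(fδ)/sin δ ≈ 0.429.
p = a·p₁ + b·p₂ ≈ (0.291, -0.387, 0.875); φ = arcsin(p_z) ≈ 61.01°, λ = atan2(p_y, p_x) ≈ -53.06°.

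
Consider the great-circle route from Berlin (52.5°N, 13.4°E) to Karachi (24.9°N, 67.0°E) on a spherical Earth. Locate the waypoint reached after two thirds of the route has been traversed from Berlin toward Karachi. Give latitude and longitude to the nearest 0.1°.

≈ 36.6°N, 53.9°E

From cos δ = sin φ₁ sin φ₂ + cos φ₁ cos φ₂ cos Δλ, the central angle is δ ≈ 0.848 rad (48.6°).
Interpolate at f = 2/3 with slerp weights a = sin((1−f)δ)/sin δ ≈ 0.372, b = sin(fδ)/sin δ ≈ 0.714.
p = a·p₁ + b·p₂ ≈ (0.473, 0.649, 0.596); φ = arcsin(p_z) ≈ 36.57°, λ = atan2(p_y, p_x) ≈ 53.89°.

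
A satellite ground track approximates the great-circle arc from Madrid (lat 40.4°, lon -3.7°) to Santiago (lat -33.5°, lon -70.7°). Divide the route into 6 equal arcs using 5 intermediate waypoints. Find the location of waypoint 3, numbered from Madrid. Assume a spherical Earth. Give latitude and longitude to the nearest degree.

≈ lat 4°, lon -39°

Convert each endpoint to a unit vector on the sphere (x = cos φ cos λ, y = cos φ sin λ, z = sin φ).
The central angle between the endpoints is δ = arccos(p₁·p₂) ≈ 1.681 rad (96.3°).
Interpolate at f = 3/6 with slerp weights a = sin((1−f)δ)/sin δ ≈ 0.749, b = sin(fδ)/sin δ ≈ 0.749.
p = a·p₁ + b·p₂ ≈ (0.776, -0.627, 0.072); φ = arcsin(p_z) ≈ 4.13°, λ = atan2(p_y, p_x) ≈ -38.92°.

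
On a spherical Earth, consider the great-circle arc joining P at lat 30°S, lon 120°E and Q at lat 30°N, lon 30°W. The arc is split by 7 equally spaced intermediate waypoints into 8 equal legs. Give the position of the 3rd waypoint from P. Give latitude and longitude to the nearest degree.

≈ lat 10°S, lon 62°E

The haversine formula gives a central angle δ ≈ 2.689 rad (154.1°) between the endpoints.
Interpolate at f = 3/8 with slerp weights a = sin((1−f)δ)/sin δ ≈ 2.275, b = sin(fδ)/sin δ ≈ 1.937.
p = a·p₁ + b·p₂ ≈ (0.467, 0.868, -0.169); φ = arcsin(p_z) ≈ -9.74°, λ = atan2(p_y, p_x) ≈ 61.70°.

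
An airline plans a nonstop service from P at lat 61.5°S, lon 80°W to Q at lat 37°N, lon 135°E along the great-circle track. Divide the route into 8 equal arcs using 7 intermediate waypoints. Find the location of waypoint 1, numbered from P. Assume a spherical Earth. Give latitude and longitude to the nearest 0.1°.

≈ lat 66.1°S, lon 121.2°W

From cos δ = sin φ₁ sin φ₂ + cos φ₁ cos φ₂ cos Δλ, the central angle is δ ≈ 2.570 rad (147.3°).
Interpolate at f = 1/8 with slerp weights a = sin((1−f)δ)/sin δ ≈ 1.440, b = sin(fδ)/sin δ ≈ 0.584.
p = a·p₁ + b·p₂ ≈ (-0.210, -0.347, -0.914); φ = arcsin(p_z) ≈ -66.06°, λ = atan2(p_y, p_x) ≈ -121.23°.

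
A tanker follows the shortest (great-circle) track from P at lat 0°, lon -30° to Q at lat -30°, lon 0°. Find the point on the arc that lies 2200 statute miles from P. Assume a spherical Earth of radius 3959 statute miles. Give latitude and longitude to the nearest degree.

Convert each endpoint to a unit vector on the sphere (x = cos φ cos λ, y = cos φ sin λ, z = sin φ).
The central angle between the endpoints is δ = arccos(p₁·p₂) ≈ 0.723 rad (41.4°). The total great-circle distance is δ·R ≈ 0.723 × 3959 ≈ 2861 mi, so the target fraction is f = 2200/2861 ≈ 0.769.
Interpolate at f ≈ 0.769 with slerp weights a = sin((1−f)δ)/sin δ ≈ 0.251, b = sin(fδ)/sin δ ≈ 0.798.
p = a·p₁ + b·p₂ ≈ (0.908, -0.126, -0.399); φ = arcsin(p_z) ≈ -23.50°, λ = atan2(p_y, p_x) ≈ -7.88°.

≈ lat -24°, lon -8°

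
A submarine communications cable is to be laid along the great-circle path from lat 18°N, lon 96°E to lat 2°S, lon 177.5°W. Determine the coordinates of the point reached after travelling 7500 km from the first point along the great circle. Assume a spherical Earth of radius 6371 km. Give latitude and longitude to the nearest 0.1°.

≈ lat 4.2°N, lon 163.6°E

The haversine formula gives a central angle δ ≈ 1.524 rad (87.3°) between the endpoints. The total great-circle distance is δ·R ≈ 1.524 × 6371 ≈ 9706 km, so the target fraction is f = 7500/9706 ≈ 0.773.
Interpolate at f ≈ 0.773 with slerp weights a = sin((1−f)δ)/sin δ ≈ 0.340, b = sin(fδ)/sin δ ≈ 0.925.
p = a·p₁ + b·p₂ ≈ (-0.957, 0.281, 0.073); φ = arcsin(p_z) ≈ 4.17°, λ = atan2(p_y, p_x) ≈ 163.63°.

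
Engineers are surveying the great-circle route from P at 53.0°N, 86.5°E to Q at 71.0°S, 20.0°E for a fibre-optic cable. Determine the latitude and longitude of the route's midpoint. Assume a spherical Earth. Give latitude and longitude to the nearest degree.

Write both endpoints as unit vectors p₁, p₂ with components (cos φ cos λ, cos φ sin λ, sin φ).
The central angle between the endpoints is δ = arccos(p₁·p₂) ≈ 2.314 rad (132.6°).
Interpolate at f = 1/2 with slerp weights a = sin((1−f)δ)/sin δ ≈ 1.244, b = sin(fδ)/sin δ ≈ 1.244.
p = a·p₁ + b·p₂ ≈ (0.426, 0.886, -0.183); φ = arcsin(p_z) ≈ -10.53°, λ = atan2(p_y, p_x) ≈ 64.30°.

≈ 11°S, 64°E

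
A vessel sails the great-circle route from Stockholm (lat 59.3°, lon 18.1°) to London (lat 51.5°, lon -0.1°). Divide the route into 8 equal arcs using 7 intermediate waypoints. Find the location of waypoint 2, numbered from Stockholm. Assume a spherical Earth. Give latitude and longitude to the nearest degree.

Write both endpoints as unit vectors p₁, p₂ with components (cos φ cos λ, cos φ sin λ, sin φ).
The central angle between the endpoints is δ = arccos(p₁·p₂) ≈ 0.225 rad (12.9°).
Interpolate at f = 2/8 with slerp weights a = sin((1−f)δ)/sin δ ≈ 0.753, b = sin(fδ)/sin δ ≈ 0.252.
p = a·p₁ + b·p₂ ≈ (0.522, 0.119, 0.844); φ = arcsin(p_z) ≈ 57.62°, λ = atan2(p_y, p_x) ≈ 12.85°.

≈ lat 58°, lon 13°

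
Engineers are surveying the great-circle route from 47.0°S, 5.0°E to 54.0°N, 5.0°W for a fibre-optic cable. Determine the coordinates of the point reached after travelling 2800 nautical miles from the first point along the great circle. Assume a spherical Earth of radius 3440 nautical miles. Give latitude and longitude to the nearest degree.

≈ 1°S, 1°E

Convert each endpoint to a unit vector on the sphere (x = cos φ cos λ, y = cos φ sin λ, z = sin φ).
The central angle between the endpoints is δ = arccos(p₁·p₂) ≈ 1.769 rad (101.4°). The total great-circle distance is δ·R ≈ 1.769 × 3440 ≈ 6085 nmi, so the target fraction is f = 2800/6085 ≈ 0.460.
Interpolate at f ≈ 0.460 with slerp weights a = sin((1−f)δ)/sin δ ≈ 0.833, b = sin(fδ)/sin δ ≈ 0.742.
p = a·p₁ + b·p₂ ≈ (1.000, 0.012, -0.009); φ = arcsin(p_z) ≈ -0.52°, λ = atan2(p_y, p_x) ≈ 0.66°.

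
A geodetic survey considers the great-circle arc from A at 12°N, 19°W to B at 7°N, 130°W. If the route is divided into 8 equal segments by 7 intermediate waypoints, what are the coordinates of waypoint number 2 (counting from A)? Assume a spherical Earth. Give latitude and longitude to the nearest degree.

Convert each endpoint to a unit vector on the sphere (x = cos φ cos λ, y = cos φ sin λ, z = sin φ).
The central angle between the endpoints is δ = arccos(p₁·p₂) ≈ 1.899 rad (108.8°).
Interpolate at f = 2/8 with slerp weights a = sin((1−f)δ)/sin δ ≈ 1.045, b = sin(fδ)/sin δ ≈ 0.483.
p = a·p₁ + b·p₂ ≈ (0.658, -0.700, 0.276); φ = arcsin(p_z) ≈ 16.03°, λ = atan2(p_y, p_x) ≈ -46.75°.

≈ 16°N, 47°W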